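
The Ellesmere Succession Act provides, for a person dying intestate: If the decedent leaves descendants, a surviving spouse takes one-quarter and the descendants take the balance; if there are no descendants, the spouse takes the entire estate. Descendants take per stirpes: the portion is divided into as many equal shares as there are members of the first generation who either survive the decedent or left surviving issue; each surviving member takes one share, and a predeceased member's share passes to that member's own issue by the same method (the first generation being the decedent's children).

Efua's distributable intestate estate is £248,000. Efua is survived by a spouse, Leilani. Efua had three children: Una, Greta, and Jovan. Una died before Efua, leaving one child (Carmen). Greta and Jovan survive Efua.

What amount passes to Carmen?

Leilani takes one-quarter of £248,000 = £62,000. The remaining £186,000 passes to the descendants.
The descendants' portion (£186,000) is divided into 3 shares of £62,000: Greta and Jovan each take £62,000; Una's £62,000 share passes to Una's issue.
Una's share (£62,000) passes entirely to Carmen.

Carmen receives £62,000.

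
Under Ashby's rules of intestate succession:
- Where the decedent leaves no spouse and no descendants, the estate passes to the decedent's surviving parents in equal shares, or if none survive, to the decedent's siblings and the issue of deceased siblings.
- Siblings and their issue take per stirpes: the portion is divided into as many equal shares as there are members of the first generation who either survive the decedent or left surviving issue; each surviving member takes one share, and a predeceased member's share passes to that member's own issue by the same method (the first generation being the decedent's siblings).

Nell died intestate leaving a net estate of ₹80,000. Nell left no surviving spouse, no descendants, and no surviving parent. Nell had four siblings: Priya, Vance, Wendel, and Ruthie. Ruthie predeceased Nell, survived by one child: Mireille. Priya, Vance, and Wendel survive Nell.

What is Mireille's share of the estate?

The entire ₹80,000 passes to the siblings and their issue.
That amount (₹80,000) is divided into 4 shares of ₹20,000: Priya, Vance, and Wendel each take ₹20,000; Ruthie's ₹20,000 share passes to Ruthie's issue.
Ruthie's share (₹20,000) passes entirely to Mireille.

Mireille receives ₹20,000.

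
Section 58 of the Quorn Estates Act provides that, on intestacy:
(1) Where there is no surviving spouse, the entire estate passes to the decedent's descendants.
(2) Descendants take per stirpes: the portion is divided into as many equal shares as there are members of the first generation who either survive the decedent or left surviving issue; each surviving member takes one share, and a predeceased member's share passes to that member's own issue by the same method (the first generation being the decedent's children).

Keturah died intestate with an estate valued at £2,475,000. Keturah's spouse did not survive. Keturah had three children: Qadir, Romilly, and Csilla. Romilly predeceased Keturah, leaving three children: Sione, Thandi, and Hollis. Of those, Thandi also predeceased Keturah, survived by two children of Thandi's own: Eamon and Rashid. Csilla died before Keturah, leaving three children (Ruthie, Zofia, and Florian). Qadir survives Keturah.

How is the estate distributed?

The entire £2,475,000 passes to the descendants.
That amount (£2,475,000) is divided into 3 shares of £825,000: Qadir takes £825,000; Romilly's £825,000 share passes to Romilly's issue; Csilla's £825,000 share passes to Csilla's issue.
Romilly's share (£825,000) is divided into 3 shares of £275,000: Sione and Hollis each take £275,000; Thandi's £275,000 share passes to Thandi's issue.
Thandi's share (£275,000) is divided into 2 shares of £137,500: Eamon and Rashid each take £137,500.
Csilla's share (£825,000) is divided into 3 shares of £275,000: Ruthie, Zofia, and Florian each take £275,000.

Qadir: £825,000; Sione: £275,000; Eamon: £137,500; Rashid: £137,500; Hollis: £275,000; Ruthie: £275,000; Zofia: £275,000; Florian: £275,000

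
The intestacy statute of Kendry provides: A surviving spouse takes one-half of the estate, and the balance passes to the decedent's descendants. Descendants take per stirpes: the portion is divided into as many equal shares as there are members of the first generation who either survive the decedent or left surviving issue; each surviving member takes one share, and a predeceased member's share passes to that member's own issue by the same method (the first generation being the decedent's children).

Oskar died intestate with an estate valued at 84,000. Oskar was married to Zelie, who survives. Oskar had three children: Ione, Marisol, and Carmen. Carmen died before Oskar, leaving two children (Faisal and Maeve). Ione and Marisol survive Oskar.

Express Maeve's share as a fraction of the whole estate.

Zelie takes one-half of 84,000 = 42,000. The remaining 42,000 passes to the descendants.
The descendants' portion (42,000) is divided into 3 shares of 14,000: Ione and Marisol each take 14,000; Carmen's 14,000 share passes to Carmen's issue.
Carmen's share (14,000) is divided into 2 shares of 7,000: Faisal and Maeve each take 7,000.

Maeve receives 1/12 of the estate.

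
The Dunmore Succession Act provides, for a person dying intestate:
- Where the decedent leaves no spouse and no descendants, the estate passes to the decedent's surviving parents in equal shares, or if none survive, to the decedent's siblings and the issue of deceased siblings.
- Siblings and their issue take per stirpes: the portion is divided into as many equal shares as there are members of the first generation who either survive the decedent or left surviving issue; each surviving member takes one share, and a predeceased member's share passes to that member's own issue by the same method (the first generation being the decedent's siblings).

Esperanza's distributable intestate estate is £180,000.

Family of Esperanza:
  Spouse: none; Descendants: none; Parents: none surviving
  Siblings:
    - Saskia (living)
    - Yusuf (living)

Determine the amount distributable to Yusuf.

Yusuf receives £90,000.

The entire £180,000 passes to the siblings and their issue.
That amount (£180,000) is divided into 2 shares of £90,000: Saskia and Yusuf each take £90,000.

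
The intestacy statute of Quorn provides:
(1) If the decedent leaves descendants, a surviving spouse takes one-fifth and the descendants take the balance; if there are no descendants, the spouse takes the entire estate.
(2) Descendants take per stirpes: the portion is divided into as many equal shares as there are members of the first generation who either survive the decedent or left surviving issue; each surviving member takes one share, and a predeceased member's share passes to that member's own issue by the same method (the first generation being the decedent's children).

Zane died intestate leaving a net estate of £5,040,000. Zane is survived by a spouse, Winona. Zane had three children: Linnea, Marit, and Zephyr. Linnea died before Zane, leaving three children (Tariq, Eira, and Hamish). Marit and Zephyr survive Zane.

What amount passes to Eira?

Eira receives £448,000.

Winona takes one-fifth of £5,040,000 = £1,008,000. The remaining £4,032,000 passes to the descendants.
The descendants' portion (£4,032,000) is divided into 3 shares of £1,344,000: Marit and Zephyr each take £1,344,000; Linnea's £1,344,000 share passes to Linnea's issue.
Linnea's share (£1,344,000) is divided into 3 shares of £448,000: Tariq, Eira, and Hamish each take £448,000.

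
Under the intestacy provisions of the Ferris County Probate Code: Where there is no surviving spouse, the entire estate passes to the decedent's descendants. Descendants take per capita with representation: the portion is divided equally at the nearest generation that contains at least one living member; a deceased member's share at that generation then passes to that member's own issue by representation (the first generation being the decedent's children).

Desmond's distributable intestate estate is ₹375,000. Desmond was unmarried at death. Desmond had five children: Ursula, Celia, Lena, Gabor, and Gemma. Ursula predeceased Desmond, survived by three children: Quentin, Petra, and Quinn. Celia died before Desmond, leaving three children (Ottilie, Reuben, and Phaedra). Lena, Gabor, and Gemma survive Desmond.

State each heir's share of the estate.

The entire ₹375,000 passes to the descendants.
That amount (₹375,000) is divided into 5 shares of ₹75,000: Lena, Gabor, and Gemma each take ₹75,000; Ursula's ₹75,000 share passes to Ursula's issue; Celia's ₹75,000 share passes to Celia's issue.
Ursula's share (₹75,000) is divided into 3 shares of ₹25,000: Quentin, Petra, and Quinn each take ₹25,000.
Celia's share (₹75,000) is divided into 3 shares of ₹25,000: Ottilie, Reuben, and Phaedra each take ₹25,000.

Quentin: ₹25,000; Petra: ₹25,000; Quinn: ₹25,000; Ottilie: ₹25,000; Reuben: ₹25,000; Phaedra: ₹25,000; Lena: ₹75,000; Gabor: ₹75,000; Gemma: ₹75,000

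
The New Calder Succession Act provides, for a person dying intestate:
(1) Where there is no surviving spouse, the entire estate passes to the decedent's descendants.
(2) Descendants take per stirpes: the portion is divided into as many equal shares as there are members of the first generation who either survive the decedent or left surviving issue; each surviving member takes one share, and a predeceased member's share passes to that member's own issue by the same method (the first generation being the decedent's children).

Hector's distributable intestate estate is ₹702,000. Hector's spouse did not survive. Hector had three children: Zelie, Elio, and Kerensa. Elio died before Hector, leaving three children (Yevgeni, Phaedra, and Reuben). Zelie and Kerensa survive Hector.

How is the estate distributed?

The entire ₹702,000 passes to the descendants.
That amount (₹702,000) is divided into 3 shares of ₹234,000: Zelie and Kerensa each take ₹234,000; Elio's ₹234,000 share passes to Elio's issue.
Elio's share (₹234,000) is divided into 3 shares of ₹78,000: Yevgeni, Phaedra, and Reuben each take ₹78,000.

Zelie: ₹234,000; Yevgeni: ₹78,000; Phaedra: ₹78,000; Reuben: ₹78,000; Kerensa: ₹234,000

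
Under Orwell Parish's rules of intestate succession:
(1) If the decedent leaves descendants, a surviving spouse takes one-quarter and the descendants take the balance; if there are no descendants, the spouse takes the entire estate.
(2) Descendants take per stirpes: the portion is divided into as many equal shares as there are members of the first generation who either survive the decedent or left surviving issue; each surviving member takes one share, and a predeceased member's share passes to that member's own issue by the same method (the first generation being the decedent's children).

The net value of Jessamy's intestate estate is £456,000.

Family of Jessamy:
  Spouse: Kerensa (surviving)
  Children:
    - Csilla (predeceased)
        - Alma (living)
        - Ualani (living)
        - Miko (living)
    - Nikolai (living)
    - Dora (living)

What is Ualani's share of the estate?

Ualani receives £38,000.

Kerensa takes one-quarter of £456,000 = £114,000. The remaining £342,000 passes to the descendants.
The descendants' portion (£342,000) is divided into 3 shares of £114,000: Nikolai and Dora each take £114,000; Csilla's £114,000 share passes to Csilla's issue.
Csilla's share (£114,000) is divided into 3 shares of £38,000: Alma, Ualani, and Miko each take £38,000.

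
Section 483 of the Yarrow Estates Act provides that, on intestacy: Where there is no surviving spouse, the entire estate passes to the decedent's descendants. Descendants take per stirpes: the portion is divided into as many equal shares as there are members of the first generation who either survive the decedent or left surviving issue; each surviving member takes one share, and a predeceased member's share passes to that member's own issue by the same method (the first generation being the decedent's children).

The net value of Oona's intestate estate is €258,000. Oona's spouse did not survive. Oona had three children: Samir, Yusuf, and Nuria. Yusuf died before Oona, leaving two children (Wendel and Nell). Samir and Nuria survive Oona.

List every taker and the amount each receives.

Samir: €86,000; Wendel: €43,000; Nell: €43,000; Nuria: €86,000

The entire €258,000 passes to the descendants.
That amount (€258,000) is divided into 3 shares of €86,000: Samir and Nuria each take €86,000; Yusuf's €86,000 share passes to Yusuf's issue.
Yusuf's share (€86,000) is divided into 2 shares of €43,000: Wendel and Nell each take €43,000.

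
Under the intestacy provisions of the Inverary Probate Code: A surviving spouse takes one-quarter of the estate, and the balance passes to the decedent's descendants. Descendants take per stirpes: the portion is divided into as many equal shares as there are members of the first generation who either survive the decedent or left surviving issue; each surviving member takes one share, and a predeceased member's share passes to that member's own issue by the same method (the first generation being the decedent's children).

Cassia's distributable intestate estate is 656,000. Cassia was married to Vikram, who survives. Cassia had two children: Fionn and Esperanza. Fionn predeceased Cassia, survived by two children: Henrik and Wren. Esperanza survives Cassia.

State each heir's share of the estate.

Vikram takes one-quarter of 656,000 = 164,000. The remaining 492,000 passes to the descendants.
The descendants' portion (492,000) is divided into 2 shares of 246,000: Esperanza takes 246,000; Fionn's 246,000 share passes to Fionn's issue.
Fionn's share (246,000) is divided into 2 shares of 123,000: Henrik and Wren each take 123,000.

Vikram: 164,000; Henrik: 123,000; Wren: 123,000; Esperanza: 246,000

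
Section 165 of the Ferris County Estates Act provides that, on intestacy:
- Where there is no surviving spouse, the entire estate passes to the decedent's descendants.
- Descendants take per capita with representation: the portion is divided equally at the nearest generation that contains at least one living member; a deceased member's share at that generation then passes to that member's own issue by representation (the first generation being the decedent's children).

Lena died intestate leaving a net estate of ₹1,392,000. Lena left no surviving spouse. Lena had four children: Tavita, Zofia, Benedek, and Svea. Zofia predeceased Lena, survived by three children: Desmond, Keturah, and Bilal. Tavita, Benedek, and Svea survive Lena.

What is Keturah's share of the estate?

The entire ₹1,392,000 passes to the descendants.
That amount (₹1,392,000) is divided into 4 shares of ₹348,000: Tavita, Benedek, and Svea each take ₹348,000; Zofia's ₹348,000 share passes to Zofia's issue.
Zofia's share (₹348,000) is divided into 3 shares of ₹116,000: Desmond, Keturah, and Bilal each take ₹116,000.

Keturah receives ₹116,000.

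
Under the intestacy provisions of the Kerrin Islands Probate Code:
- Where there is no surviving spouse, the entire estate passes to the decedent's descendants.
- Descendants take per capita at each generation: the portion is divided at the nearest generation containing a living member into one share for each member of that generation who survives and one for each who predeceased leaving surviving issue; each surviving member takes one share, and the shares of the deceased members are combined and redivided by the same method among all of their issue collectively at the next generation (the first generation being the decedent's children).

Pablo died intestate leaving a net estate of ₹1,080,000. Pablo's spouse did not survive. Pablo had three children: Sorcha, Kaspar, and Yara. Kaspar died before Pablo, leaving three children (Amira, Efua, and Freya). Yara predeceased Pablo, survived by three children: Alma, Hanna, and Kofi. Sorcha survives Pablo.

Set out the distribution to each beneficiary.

Sorcha: ₹360,000; Amira: ₹120,000; Efua: ₹120,000; Freya: ₹120,000; Alma: ₹120,000; Hanna: ₹120,000; Kofi: ₹120,000

The entire ₹1,080,000 passes to the descendants.
That amount (₹1,080,000) is divided at the children's generation into 3 shares of ₹360,000. Sorcha takes ₹360,000. The 2 shares of the deceased (Kaspar and Yara) are combined into a pool of ₹720,000.
That pool (₹720,000) is divided at the grandchildren's generation equally among Amira, Efua, Freya, Alma, Hanna, and Kofi: ₹120,000 each.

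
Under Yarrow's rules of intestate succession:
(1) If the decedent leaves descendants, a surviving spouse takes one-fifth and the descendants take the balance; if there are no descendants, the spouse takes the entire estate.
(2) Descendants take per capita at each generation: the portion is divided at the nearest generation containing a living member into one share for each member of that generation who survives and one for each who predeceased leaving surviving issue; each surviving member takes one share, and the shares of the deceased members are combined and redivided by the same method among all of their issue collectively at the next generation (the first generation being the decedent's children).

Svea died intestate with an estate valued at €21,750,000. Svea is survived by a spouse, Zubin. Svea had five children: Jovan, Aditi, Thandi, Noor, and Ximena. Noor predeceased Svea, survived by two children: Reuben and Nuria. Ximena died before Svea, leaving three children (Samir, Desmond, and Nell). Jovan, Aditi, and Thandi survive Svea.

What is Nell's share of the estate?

Nell receives €1,392,000.

Zubin takes one-fifth of €21,750,000 = €4,350,000. The remaining €17,400,000 passes to the descendants.
The descendants' portion (€17,400,000) is divided at the children's generation into 5 shares of €3,480,000. Jovan, Aditi, and Thandi each take €3,480,000. The 2 shares of the deceased (Noor and Ximena) are combined into a pool of €6,960,000.
That pool (€6,960,000) is divided at the grandchildren's generation equally among Reuben, Nuria, Samir, Desmond, and Nell: €1,392,000 each.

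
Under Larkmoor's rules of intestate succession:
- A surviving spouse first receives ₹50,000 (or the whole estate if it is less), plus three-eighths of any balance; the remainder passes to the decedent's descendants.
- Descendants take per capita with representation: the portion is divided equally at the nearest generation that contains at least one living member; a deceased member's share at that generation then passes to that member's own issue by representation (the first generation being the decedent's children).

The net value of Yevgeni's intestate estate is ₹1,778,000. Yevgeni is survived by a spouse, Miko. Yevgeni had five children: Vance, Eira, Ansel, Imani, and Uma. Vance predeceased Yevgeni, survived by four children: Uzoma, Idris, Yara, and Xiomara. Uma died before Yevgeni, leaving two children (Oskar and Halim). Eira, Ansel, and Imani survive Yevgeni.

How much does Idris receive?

Idris receives ₹54,000.

Miko first takes ₹50,000, leaving a balance of ₹1,728,000. Miko then takes three-eighths of the balance (₹648,000), for a total of ₹698,000. The remaining ₹1,080,000 passes to the descendants.
The descendants' portion (₹1,080,000) is divided into 5 shares of ₹216,000: Eira, Ansel, and Imani each take ₹216,000; Vance's ₹216,000 share passes to Vance's issue; Uma's ₹216,000 share passes to Uma's issue.
Vance's share (₹216,000) is divided into 4 shares of ₹54,000: Uzoma, Idris, Yara, and Xiomara each take ₹54,000.
Uma's share (₹216,000) is divided into 2 shares of ₹108,000: Oskar and Halim each take ₹108,000.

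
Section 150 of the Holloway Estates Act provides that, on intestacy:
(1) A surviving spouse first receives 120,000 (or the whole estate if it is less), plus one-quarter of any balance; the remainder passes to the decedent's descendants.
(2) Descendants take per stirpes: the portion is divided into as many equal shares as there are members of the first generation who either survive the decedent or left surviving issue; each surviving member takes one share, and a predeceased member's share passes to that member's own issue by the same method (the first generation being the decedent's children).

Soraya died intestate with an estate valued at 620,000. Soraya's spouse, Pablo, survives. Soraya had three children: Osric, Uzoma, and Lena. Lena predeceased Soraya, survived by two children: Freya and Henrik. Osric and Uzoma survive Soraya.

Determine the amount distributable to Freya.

Pablo first takes 120,000, leaving a balance of 500,000. Pablo then takes one-quarter of the balance (125,000), for a total of 245,000. The remaining 375,000 passes to the descendants.
The descendants' portion (375,000) is divided into 3 shares of 125,000: Osric and Uzoma each take 125,000; Lena's 125,000 share passes to Lena's issue.
Lena's share (125,000) is divided into 2 shares of 62,500: Freya and Henrik each take 62,500.

Freya receives 62,500.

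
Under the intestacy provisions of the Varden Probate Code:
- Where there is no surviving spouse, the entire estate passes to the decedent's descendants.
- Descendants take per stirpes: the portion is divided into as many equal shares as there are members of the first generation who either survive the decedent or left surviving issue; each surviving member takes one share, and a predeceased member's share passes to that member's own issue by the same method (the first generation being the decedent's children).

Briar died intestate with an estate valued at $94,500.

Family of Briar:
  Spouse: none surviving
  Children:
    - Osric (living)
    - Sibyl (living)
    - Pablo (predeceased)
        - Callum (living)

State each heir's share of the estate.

The entire $94,500 passes to the descendants.
That amount ($94,500) is divided into 3 shares of $31,500: Osric and Sibyl each take $31,500; Pablo's $31,500 share passes to Pablo's issue.
Pablo's share ($31,500) passes entirely to Callum.

Osric: $31,500; Sibyl: $31,500; Callum: $31,500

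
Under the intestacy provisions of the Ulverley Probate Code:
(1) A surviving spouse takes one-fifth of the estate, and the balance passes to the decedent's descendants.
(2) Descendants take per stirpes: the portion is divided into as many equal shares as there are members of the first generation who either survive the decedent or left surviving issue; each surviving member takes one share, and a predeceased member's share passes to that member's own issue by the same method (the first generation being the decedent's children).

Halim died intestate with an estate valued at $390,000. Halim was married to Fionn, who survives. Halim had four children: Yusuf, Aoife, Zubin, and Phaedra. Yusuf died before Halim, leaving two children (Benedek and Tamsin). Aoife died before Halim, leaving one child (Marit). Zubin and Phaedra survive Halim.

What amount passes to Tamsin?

Fionn takes one-fifth of $390,000 = $78,000. The remaining $312,000 passes to the descendants.
The descendants' portion ($312,000) is divided into 4 shares of $78,000: Zubin and Phaedra each take $78,000; Yusuf's $78,000 share passes to Yusuf's issue; Aoife's $78,000 share passes to Aoife's issue.
Yusuf's share ($78,000) is divided into 2 shares of $39,000: Benedek and Tamsin each take $39,000.
Aoife's share ($78,000) passes entirely to Marit.

Tamsin receives $39,000.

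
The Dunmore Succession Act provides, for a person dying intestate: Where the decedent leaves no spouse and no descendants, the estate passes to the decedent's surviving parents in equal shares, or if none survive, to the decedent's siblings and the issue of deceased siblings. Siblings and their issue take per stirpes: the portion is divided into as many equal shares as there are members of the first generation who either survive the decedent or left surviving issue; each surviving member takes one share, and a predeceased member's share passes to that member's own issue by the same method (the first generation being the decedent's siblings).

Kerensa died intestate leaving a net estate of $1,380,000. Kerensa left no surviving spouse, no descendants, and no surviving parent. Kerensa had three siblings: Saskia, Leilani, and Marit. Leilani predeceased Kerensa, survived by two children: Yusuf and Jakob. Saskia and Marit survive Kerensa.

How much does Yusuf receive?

The entire $1,380,000 passes to the siblings and their issue.
That amount ($1,380,000) is divided into 3 shares of $460,000: Saskia and Marit each take $460,000; Leilani's $460,000 share passes to Leilani's issue.
Leilani's share ($460,000) is divided into 2 shares of $230,000: Yusuf and Jakob each take $230,000.

Yusuf receives $230,000.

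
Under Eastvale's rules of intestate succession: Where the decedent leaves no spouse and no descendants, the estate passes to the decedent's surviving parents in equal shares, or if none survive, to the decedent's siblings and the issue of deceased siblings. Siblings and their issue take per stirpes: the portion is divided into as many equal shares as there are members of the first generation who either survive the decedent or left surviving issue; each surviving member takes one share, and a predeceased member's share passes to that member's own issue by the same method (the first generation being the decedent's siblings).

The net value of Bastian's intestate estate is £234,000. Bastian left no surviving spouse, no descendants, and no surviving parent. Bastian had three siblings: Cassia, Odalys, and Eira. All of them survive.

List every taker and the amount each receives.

Cassia: £78,000; Odalys: £78,000; Eira: £78,000

The entire £234,000 passes to the siblings and their issue.
That amount (£234,000) is divided into 3 shares of £78,000: Cassia, Odalys, and Eira each take £78,000.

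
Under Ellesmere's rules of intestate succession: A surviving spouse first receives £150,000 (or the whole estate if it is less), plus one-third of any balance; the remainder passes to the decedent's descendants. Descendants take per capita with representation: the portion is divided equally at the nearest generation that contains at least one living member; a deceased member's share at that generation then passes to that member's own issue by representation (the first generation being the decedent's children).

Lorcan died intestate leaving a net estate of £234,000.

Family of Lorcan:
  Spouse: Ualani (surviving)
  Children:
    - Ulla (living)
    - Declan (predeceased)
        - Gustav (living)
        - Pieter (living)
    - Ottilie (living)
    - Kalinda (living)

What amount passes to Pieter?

Pieter receives £7,000.

Ualani first takes £150,000, leaving a balance of £84,000. Ualani then takes one-third of the balance (£28,000), for a total of £178,000. The remaining £56,000 passes to the descendants.
The descendants' portion (£56,000) is divided into 4 shares of £14,000: Ulla, Ottilie, and Kalinda each take £14,000; Declan's £14,000 share passes to Declan's issue.
Declan's share (£14,000) is divided into 2 shares of £7,000: Gustav and Pieter each take £7,000.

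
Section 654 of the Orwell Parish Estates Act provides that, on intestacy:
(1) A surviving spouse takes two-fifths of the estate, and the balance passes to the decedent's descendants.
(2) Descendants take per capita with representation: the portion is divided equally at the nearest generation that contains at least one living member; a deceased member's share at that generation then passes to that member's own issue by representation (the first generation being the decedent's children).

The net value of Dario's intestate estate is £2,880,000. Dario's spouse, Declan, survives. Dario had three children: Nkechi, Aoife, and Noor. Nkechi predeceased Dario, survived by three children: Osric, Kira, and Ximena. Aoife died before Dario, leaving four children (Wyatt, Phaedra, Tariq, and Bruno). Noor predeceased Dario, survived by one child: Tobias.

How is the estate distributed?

Declan takes two-fifths of £2,880,000 = £1,152,000. The remaining £1,728,000 passes to the descendants.
No child survives, so the initial division is made at the grandchildren's generation.
The descendants' portion (£1,728,000) is divided into 8 shares of £216,000: Osric, Kira, Ximena, Wyatt, Phaedra, Tariq, Bruno, and Tobias each take £216,000.

Declan: £1,152,000; Osric: £216,000; Kira: £216,000; Ximena: £216,000; Wyatt: £216,000; Phaedra: £216,000; Tariq: £216,000; Bruno: £216,000; Tobias: £216,000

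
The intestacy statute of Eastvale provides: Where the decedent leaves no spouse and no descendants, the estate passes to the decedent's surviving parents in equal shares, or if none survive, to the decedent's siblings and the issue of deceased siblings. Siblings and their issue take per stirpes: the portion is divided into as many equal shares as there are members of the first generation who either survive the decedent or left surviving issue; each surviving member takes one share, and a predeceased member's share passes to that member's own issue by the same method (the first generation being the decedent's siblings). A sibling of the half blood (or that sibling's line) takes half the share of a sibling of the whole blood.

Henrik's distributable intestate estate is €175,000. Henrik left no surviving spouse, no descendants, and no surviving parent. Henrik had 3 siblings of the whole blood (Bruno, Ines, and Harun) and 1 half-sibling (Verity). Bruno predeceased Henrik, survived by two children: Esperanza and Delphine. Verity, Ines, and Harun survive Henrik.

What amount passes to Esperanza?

Esperanza receives €25,000.

The entire €175,000 passes to the siblings and their issue.
Counting each half-blood sibling's line as half a unit, there are 7/2 units in €175,000, so one unit is €50,000. Whole-blood lines (Bruno, Ines, and Harun) take €50,000 each; half-blood lines (Verity) take €25,000 each.
Bruno's share (€50,000) is divided into 2 shares of €25,000: Esperanza and Delphine each take €25,000.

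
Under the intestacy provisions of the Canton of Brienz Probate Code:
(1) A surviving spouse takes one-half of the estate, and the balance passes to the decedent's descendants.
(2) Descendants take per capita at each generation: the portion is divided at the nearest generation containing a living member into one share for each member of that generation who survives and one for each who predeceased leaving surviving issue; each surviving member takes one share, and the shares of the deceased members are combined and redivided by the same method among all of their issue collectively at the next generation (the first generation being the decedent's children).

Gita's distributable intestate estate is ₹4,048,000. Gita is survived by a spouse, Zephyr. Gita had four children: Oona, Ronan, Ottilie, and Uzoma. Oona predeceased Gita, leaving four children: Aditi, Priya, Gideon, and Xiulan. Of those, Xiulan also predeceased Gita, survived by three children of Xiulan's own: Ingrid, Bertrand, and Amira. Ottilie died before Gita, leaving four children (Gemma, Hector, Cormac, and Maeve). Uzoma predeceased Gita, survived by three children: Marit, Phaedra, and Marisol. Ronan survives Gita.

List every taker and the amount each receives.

Zephyr: ₹2,024,000; Aditi: ₹138,000; Priya: ₹138,000; Gideon: ₹138,000; Ingrid: ₹46,000; Bertrand: ₹46,000; Amira: ₹46,000; Ronan: ₹506,000; Gemma: ₹138,000; Hector: ₹138,000; Cormac: ₹138,000; Maeve: ₹138,000; Marit: ₹138,000; Phaedra: ₹138,000; Marisol: ₹138,000

Zephyr takes one-half of ₹4,048,000 = ₹2,024,000. The remaining ₹2,024,000 passes to the descendants.
The descendants' portion (₹2,024,000) is divided at the children's generation into 4 shares of ₹506,000. Ronan takes ₹506,000. The 3 shares of the deceased (Oona, Ottilie, and Uzoma) are combined into a pool of ₹1,518,000.
That pool (₹1,518,000) is divided at the grandchildren's generation into 11 shares of ₹138,000. Aditi, Priya, Gideon, Gemma, Hector, Cormac, Maeve, Marit, Phaedra, and Marisol each take ₹138,000. The remaining share for the deceased Xiulan (₹138,000) is carried to the next generation.
That pool (₹138,000) is divided at the great-grandchildren's generation equally among Ingrid, Bertrand, and Amira: ₹46,000 each.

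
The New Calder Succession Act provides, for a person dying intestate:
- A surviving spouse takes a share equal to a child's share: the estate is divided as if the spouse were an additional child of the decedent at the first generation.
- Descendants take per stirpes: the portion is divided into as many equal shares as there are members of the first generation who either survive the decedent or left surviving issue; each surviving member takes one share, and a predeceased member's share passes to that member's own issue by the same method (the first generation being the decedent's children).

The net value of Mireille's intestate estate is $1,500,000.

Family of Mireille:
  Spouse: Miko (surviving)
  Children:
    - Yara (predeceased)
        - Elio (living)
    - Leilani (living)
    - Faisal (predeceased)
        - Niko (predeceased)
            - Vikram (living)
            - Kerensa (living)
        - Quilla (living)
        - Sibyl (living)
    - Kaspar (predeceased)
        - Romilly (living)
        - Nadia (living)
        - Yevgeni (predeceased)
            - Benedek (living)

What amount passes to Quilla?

Quilla receives $100,000.

The spouse counts as an additional share at the children's level, so there are 5 primary shares of $300,000. Miko takes one such share ($300,000).
The children's combined portion ($1,200,000) is divided into 4 shares of $300,000: Leilani takes $300,000; Yara's $300,000 share passes to Yara's issue; Faisal's $300,000 share passes to Faisal's issue; Kaspar's $300,000 share passes to Kaspar's issue.
Yara's share ($300,000) passes entirely to Elio.
Faisal's share ($300,000) is divided into 3 shares of $100,000: Quilla and Sibyl each take $100,000; Niko's $100,000 share passes to Niko's issue.
Niko's share ($100,000) is divided into 2 shares of $50,000: Vikram and Kerensa each take $50,000.
Kaspar's share ($300,000) is divided into 3 shares of $100,000: Romilly and Nadia each take $100,000; Yevgeni's $100,000 share passes to Yevgeni's issue.
Yevgeni's share ($100,000) passes entirely to Benedek.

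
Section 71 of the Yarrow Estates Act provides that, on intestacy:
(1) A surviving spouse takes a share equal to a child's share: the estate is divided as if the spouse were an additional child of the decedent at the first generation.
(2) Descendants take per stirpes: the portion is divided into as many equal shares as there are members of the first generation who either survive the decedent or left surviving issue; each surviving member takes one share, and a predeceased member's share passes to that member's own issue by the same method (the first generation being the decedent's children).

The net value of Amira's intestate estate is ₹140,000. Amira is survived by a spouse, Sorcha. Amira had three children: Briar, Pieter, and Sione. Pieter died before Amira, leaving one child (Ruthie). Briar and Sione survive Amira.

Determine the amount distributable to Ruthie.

Ruthie receives ₹35,000.

The spouse counts as an additional share at the children's level, so there are 4 primary shares of ₹35,000. Sorcha takes one such share (₹35,000).
The children's combined portion (₹105,000) is divided into 3 shares of ₹35,000: Briar and Sione each take ₹35,000; Pieter's ₹35,000 share passes to Pieter's issue.
Pieter's share (₹35,000) passes entirely to Ruthie.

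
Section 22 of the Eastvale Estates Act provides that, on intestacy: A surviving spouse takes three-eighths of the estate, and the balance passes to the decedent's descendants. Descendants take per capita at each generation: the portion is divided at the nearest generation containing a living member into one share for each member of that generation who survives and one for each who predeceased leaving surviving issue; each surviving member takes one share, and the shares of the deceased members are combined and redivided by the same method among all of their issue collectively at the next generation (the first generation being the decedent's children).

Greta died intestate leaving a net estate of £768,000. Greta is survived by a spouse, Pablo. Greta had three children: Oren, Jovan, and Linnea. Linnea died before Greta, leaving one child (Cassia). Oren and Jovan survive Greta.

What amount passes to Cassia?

Cassia receives £160,000.

Pablo takes three-eighths of £768,000 = £288,000. The remaining £480,000 passes to the descendants.
The descendants' portion (£480,000) is divided at the children's generation into 3 shares of £160,000. Oren and Jovan each take £160,000. The remaining share for the deceased Linnea (£160,000) is carried to the next generation.
That pool (£160,000) passes entirely to Cassia, the sole taker at the grandchildren's generation.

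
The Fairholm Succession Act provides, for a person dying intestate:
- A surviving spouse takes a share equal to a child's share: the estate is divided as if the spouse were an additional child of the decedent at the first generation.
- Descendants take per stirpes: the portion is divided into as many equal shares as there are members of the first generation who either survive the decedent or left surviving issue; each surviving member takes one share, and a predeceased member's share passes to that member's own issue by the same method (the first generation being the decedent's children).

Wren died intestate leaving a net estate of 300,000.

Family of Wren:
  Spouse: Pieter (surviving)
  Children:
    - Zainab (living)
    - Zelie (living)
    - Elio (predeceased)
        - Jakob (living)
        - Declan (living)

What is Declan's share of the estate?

The spouse counts as an additional share at the children's level, so there are 4 primary shares of 75,000. Pieter takes one such share (75,000).
The children's combined portion (225,000) is divided into 3 shares of 75,000: Zainab and Zelie each take 75,000; Elio's 75,000 share passes to Elio's issue.
Elio's share (75,000) is divided into 2 shares of 37,500: Jakob and Declan each take 37,500.

Declan receives 37,500.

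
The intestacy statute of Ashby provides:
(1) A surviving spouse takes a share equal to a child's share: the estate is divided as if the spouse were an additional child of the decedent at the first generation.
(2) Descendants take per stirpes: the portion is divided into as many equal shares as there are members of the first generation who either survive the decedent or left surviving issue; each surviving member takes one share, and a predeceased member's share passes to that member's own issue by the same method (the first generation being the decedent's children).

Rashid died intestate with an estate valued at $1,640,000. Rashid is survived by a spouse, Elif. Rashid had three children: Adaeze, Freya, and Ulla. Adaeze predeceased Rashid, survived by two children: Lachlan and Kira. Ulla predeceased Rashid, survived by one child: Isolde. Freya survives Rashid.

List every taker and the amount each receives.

Elif: $410,000; Lachlan: $205,000; Kira: $205,000; Freya: $410,000; Isolde: $410,000

The spouse counts as an additional share at the children's level, so there are 4 primary shares of $410,000. Elif takes one such share ($410,000).
The children's combined portion ($1,230,000) is divided into 3 shares of $410,000: Freya takes $410,000; Adaeze's $410,000 share passes to Adaeze's issue; Ulla's $410,000 share passes to Ulla's issue.
Adaeze's share ($410,000) is divided into 2 shares of $205,000: Lachlan and Kira each take $205,000.
Ulla's share ($410,000) passes entirely to Isolde.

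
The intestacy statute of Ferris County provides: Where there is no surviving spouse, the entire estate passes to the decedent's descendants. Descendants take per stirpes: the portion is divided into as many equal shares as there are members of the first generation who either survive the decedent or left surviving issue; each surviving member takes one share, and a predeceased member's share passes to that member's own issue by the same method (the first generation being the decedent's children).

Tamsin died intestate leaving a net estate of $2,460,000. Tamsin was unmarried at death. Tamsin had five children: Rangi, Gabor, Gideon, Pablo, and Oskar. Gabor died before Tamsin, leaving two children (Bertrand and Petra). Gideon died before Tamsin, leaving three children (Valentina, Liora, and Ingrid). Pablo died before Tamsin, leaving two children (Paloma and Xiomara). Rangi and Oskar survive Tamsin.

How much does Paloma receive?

The entire $2,460,000 passes to the descendants.
That amount ($2,460,000) is divided into 5 shares of $492,000: Rangi and Oskar each take $492,000; Gabor's $492,000 share passes to Gabor's issue; Gideon's $492,000 share passes to Gideon's issue; Pablo's $492,000 share passes to Pablo's issue.
Gabor's share ($492,000) is divided into 2 shares of $246,000: Bertrand and Petra each take $246,000.
Gideon's share ($492,000) is divided into 3 shares of $164,000: Valentina, Liora, and Ingrid each take $164,000.
Pablo's share ($492,000) is divided into 2 shares of $246,000: Paloma and Xiomara each take $246,000.

Paloma receives $246,000.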